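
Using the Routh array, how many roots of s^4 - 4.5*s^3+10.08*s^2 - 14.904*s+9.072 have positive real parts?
Routh array:
s^4: [1, 10.08, 9.072]; s^3: [-4.5, -14.904]; s^2: [6.768, 9.072]; s^1: [-8.87209]; s^0: [9.072]
First column: [1, -4.5, 6.768, -8.87209, 9.072]. Sign changes = RHP roots = 4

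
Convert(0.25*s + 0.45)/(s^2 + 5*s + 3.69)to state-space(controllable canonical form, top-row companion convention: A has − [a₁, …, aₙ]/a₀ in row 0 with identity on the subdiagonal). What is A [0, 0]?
Reachable canonical form for den = s^2 + 5*s + 3.69: top row of A = -[a₁,a₂,...,aₙ]/a₀, ones on the subdiagonal, zeros elsewhere.
A = [[-5, -3.69], [1, 0]].
A[0,0] = -5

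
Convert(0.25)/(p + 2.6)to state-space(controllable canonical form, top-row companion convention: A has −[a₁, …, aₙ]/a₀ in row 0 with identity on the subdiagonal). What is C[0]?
Reachable canonical form: C = numerator coefficients (right-aligned, zero-padded to length n).
num = 0.25, C = [[0.25]].
C[0] = 0.25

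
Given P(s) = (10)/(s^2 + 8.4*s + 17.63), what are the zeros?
Numerator is a nonzero constant (10) → Zeros: none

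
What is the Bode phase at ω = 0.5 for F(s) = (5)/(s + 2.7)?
Substitute s = j*0.5: F(j0.5) = 1.79045 - 0.331565j.
∠F(j0.5) = atan2(Im, Re) = atan2(-0.331565, 1.79045) = -10.49°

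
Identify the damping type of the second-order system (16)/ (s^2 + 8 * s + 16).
Standard form: ωn²/(s²+2ζωn·s+ωn²) gives ωn=4, ζ=1.
Critically damped (ζ = 1)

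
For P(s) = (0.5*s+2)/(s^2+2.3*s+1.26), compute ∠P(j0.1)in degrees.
Substitute s = j*0.1: P(j0.1) = 1.55472 - 0.246069j.
∠P(j0.1) = atan2(Im, Re) = atan2(-0.246069, 1.55472) = -8.99°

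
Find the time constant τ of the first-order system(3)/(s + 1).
First-order system: τ = -1/pole. Pole = -1. τ = -1/(-1) = 1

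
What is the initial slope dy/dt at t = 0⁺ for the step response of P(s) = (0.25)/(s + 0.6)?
IVT: y'(0⁺) = lim_{s→∞} s²·Y(s) = lim_{s→∞} s·P(s).
deg(num) = 0, deg(den) = 1, relative degree = 1, so s·P(s) → (leading num)/(leading den) = 0.25/1 = 0.25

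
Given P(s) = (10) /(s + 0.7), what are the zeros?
Numerator is a nonzero constant (10) → Zeros: none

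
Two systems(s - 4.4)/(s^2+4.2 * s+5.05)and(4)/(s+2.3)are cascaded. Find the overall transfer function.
Series: H = H₁ · H₂ = (n₁·n₂)/(d₁·d₂).
Num: n₁·n₂ = 4*s - 17.6. Den: d₁·d₂ = s^3 + 6.5*s^2 + 14.71*s + 11.615.
H(s) = (4*s - 17.6)/(s^3 + 6.5*s^2 + 14.71*s + 11.615)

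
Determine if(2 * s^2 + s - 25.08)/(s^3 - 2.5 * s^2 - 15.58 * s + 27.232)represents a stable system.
Denominator: s^3 - 2.5*s^2 - 15.58*s + 27.232 = (s - 1.6)(s - 4.6)(s + 3.7). Poles: -3.7, 1.6, 4.6. All Re(p)<0: No (unstable)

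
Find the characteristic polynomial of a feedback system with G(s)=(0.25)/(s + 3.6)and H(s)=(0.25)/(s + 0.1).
Characteristic poly = G_den * H_den + G_num * H_num = (s^2 + 3.7*s + 0.36) + (0.0625) = s^2 + 3.7*s + 0.4225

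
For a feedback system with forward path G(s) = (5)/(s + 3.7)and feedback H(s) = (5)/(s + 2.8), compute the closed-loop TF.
Closed-loop T = G/(1+GH).
Numerator: G_num * H_den = 5*s + 14.
Denominator: G_den * H_den + G_num * H_num = (s^2 + 6.5*s + 10.36) + (25) = s^2 + 6.5*s + 35.36.
T(s) = (5*s + 14)/(s^2 + 6.5*s + 35.36)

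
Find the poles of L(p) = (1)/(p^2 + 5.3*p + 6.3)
Set denominator = 0: p^2 + 5.3*p + 6.3 = (p + 3.5)(p + 1.8) = 0 → Poles: -1.8, -3.5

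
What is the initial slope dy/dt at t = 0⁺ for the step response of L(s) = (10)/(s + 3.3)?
IVT: y'(0⁺) = lim_{s→∞} s²·Y(s) = lim_{s→∞} s·L(s).
deg(num) = 0, deg(den) = 1, relative degree = 1, so s·L(s) → (leading num)/(leading den) = 10/1 = 10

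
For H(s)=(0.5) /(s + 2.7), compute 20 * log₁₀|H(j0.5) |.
Substitute s = j*0.5: H(j0.5) = 0.179045 - 0.0331565j.
|H(j0.5)| = sqrt(Re² + Im²) = 0.1821.
20*log₁₀(0.1821) = -14.79 dB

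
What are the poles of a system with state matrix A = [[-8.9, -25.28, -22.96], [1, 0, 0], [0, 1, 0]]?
Eigenvalues solve det(λI - A) = 0.
Characteristic polynomial: λ^3 + 8.9*λ^2 + 25.28*λ + 22.96 = 0.
Factor: (λ + 2.8)(λ + 4.1)(λ + 2) = 0.
Roots: -2, -2.8, -4.1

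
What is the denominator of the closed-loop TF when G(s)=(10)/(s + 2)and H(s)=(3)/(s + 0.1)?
Characteristic poly = G_den * H_den + G_num * H_num = (s^2 + 2.1*s + 0.2) + (30) = s^2 + 2.1*s + 30.2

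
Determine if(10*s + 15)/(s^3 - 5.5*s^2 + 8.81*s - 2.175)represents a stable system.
Denominator: s^3 - 5.5*s^2 + 8.81*s - 2.175 = (s - 0.3)(s^2 - 5.2*s + 7.25). Poles: 0.3, 2.6 + 0.7j, 2.6 - 0.7j. All Re(p)<0: No (unstable)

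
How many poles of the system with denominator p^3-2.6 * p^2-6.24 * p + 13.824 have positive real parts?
p^3 - 2.6*p^2 - 6.24*p + 13.824 = (p - 3.2)(p + 2.4)(p - 1.8). Poles: -2.4, 1.8, 3.2. RHP poles (Re>0): 2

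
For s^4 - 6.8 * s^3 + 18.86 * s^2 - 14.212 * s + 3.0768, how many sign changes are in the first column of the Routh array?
Routh array:
s^4: [1, 18.86, 3.0768]; s^3: [-6.8, -14.212]; s^2: [16.77, 3.0768]; s^1: [-12.9644]; s^0: [3.0768]
First column: [1, -6.8, 16.77, -12.9644, 3.0768]. Sign changes = 4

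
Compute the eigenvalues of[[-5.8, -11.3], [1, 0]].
Eigenvalues solve det(λI - A) = 0.
Characteristic polynomial: λ^2 + 5.8*λ + 11.3 = 0.
Roots: -2.9 + 1.7j, -2.9 - 1.7j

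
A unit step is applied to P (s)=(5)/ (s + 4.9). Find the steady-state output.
FVT: lim_{t→∞} y(t) = lim_{s→0} s*Y(s) where Y(s) = P(s)/s.
= lim_{s→0} P(s) = P(0) = num(0)/den(0) = 5/4.9 = 1.02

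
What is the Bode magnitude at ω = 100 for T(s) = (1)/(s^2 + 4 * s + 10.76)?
Substitute s = j*100: T(j100) = -9.99475e-05 - 4.0022e-06j.
|T(j100)| = sqrt(Re² + Im²) = 0.0001.
20*log₁₀(0.0001) = -80.00 dB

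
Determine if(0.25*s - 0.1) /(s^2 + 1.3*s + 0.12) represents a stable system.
Denominator: s^2 + 1.3*s + 0.12 = (s + 1.2)(s + 0.1). Poles: -0.1, -1.2. All Re(p)<0: Yes (stable)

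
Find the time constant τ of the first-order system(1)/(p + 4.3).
First-order system: τ = -1/pole. Pole = -4.3. τ = -1/(-4.3) = 0.2326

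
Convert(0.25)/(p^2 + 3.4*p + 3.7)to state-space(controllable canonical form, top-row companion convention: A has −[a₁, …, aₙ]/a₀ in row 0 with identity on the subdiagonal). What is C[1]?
Reachable canonical form: C = numerator coefficients (right-aligned, zero-padded to length n).
num = 0.25, C = [[0, 0.25]].
C[1] = 0.25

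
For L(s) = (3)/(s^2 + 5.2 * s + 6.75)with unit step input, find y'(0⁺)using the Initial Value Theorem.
IVT: y'(0⁺) = lim_{s→∞} s²·Y(s) = lim_{s→∞} s·L(s).
deg(num) = 0, deg(den) = 2, relative degree = 2 ≥ 2, so s·L(s) → 0. Initial slope = 0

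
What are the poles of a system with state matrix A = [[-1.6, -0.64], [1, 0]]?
Eigenvalues solve det(λI - A) = 0.
Characteristic polynomial: λ^2 + 1.6*λ + 0.64 = 0.
Factor: (λ + 0.8)(λ + 0.8) = 0.
Roots: -0.8, -0.8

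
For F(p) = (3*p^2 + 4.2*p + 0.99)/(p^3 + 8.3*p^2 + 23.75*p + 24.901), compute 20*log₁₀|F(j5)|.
Substitute p = j*5: F(j5) = 0.400908 - 0.128728j.
|F(j5)| = sqrt(Re² + Im²) = 0.4211.
20*log₁₀(0.4211) = -7.51 dB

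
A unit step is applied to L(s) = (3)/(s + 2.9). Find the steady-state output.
FVT: lim_{t→∞} y(t) = lim_{s→0} s*Y(s) where Y(s) = L(s)/s.
= lim_{s→0} L(s) = L(0) = num(0)/den(0) = 3/2.9 = 1.034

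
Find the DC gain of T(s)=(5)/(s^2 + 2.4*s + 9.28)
DC gain = T(0) = num(0)/den(0) = 5/9.28 = 0.5388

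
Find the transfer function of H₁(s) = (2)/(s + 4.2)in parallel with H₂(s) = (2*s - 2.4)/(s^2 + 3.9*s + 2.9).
Parallel: H = H₁ + H₂ = (n₁·d₂ + n₂·d₁)/(d₁·d₂).
n₁·d₂ = 2*s^2 + 7.8*s + 5.8. n₂·d₁ = 2*s^2 + 6*s - 10.08. Sum = 4*s^2 + 13.8*s - 4.28. d₁·d₂ = s^3 + 8.1*s^2 + 19.28*s + 12.18.
H(s) = (4*s^2 + 13.8*s - 4.28)/(s^3 + 8.1*s^2 + 19.28*s + 12.18)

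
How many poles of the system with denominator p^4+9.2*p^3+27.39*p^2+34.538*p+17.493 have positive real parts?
p^4 + 9.2*p^3 + 27.39*p^2 + 34.538*p + 17.493 = (p + 2.1)(p + 4.9)(p^2 + 2.2*p + 1.7). Poles: -1.1 + 0.7j, -1.1 - 0.7j, -2.1, -4.9. RHP poles (Re>0): 0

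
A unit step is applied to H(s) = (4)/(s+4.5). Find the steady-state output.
FVT: lim_{t→∞} y(t) = lim_{s→0} s*Y(s) where Y(s) = H(s)/s.
= lim_{s→0} H(s) = H(0) = num(0)/den(0) = 4/4.5 = 0.8889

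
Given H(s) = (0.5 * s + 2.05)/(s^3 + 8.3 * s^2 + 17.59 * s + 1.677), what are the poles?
Set denominator = 0: s^3 + 8.3*s^2 + 17.59*s + 1.677 = (s + 0.1)(s + 4.3)(s + 3.9) = 0 → Poles: -0.1, -3.9, -4.3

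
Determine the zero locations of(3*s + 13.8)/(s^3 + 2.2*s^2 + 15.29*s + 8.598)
Set numerator = 0: 3*s + 13.8 = 0 → Zeros: -4.6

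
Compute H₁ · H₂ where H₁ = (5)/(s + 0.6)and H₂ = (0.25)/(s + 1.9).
Series: H = H₁ · H₂ = (n₁·n₂)/(d₁·d₂).
Num: n₁·n₂ = 1.25. Den: d₁·d₂ = s^2 + 2.5*s + 1.14.
H(s) = (1.25)/(s^2 + 2.5*s + 1.14)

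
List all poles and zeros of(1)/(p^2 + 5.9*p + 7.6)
Set denominator = 0: p^2 + 5.9*p + 7.6 = (p + 4)(p + 1.9) = 0 → Poles: -1.9, -4
Numerator is a nonzero constant (1) → Zeros: none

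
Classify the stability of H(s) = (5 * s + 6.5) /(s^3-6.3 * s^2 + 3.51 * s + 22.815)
Denominator: s^3 - 6.3*s^2 + 3.51*s + 22.815 = (s - 3.9)(s + 1.5)(s - 3.9). Poles: -1.5, 3.9, 3.9. Unstable (2 pole(s) in RHP)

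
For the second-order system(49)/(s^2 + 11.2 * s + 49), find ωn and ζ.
Standard form: ωn²/(s²+2ζωn·s+ωn²).
const=49=ωn² → ωn=7, s coeff=11.2=2ζωn → ζ=0.8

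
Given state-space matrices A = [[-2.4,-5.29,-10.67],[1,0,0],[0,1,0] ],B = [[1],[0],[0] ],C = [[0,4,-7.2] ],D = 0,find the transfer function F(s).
F(s) = C(sI - A)⁻¹B + D.
Characteristic polynomial det(sI - A) = s^3 + 2.4*s^2 + 5.29*s + 10.67.
Numerator from C·adj(sI-A)·B + D·det(sI-A) = 4*s - 7.2.
F(s) = (4*s - 7.2)/(s^3 + 2.4*s^2 + 5.29*s + 10.67)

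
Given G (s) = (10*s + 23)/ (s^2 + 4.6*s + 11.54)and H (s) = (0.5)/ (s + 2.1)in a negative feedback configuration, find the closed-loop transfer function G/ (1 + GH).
Closed-loop T = G/(1+GH).
Numerator: G_num * H_den = 10*s^2 + 44*s + 48.3.
Denominator: G_den * H_den + G_num * H_num = (s^3 + 6.7*s^2 + 21.2*s + 24.234) + (5*s + 11.5) = s^3 + 6.7*s^2 + 26.2*s + 35.734.
T(s) = (10*s^2 + 44*s + 48.3)/(s^3 + 6.7*s^2 + 26.2*s + 35.734)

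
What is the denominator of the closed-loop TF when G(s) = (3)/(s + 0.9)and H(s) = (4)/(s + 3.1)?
Characteristic poly = G_den * H_den + G_num * H_num = (s^2 + 4*s + 2.79) + (12) = s^2 + 4*s + 14.79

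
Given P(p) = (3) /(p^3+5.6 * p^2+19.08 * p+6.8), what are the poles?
Set denominator = 0: p^3 + 5.6*p^2 + 19.08*p + 6.8 = (p + 0.4)(p^2 + 5.2*p + 17) = 0 → Poles: -0.4, -2.6 + 3.2j, -2.6 - 3.2j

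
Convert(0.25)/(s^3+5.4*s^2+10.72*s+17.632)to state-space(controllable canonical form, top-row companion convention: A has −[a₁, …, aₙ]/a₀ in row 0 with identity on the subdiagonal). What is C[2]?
Reachable canonical form: C = numerator coefficients (right-aligned, zero-padded to length n).
num = 0.25, C = [[0, 0, 0.25]].
C[2] = 0.25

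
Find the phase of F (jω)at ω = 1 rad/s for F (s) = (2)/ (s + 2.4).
Substitute s = j*1: F(j1) = 0.710059 - 0.295858j.
∠F(j1) = atan2(Im, Re) = atan2(-0.295858, 0.710059) = -22.62°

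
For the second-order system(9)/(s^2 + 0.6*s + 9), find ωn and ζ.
Standard form: ωn²/(s²+2ζωn·s+ωn²).
const=9=ωn² → ωn=3, s coeff=0.6=2ζωn → ζ=0.1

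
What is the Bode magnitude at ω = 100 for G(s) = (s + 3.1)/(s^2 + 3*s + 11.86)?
Substitute s = j*100: G(j100) = -9.64653e-06 - 0.0100122j.
|G(j100)| = sqrt(Re² + Im²) = 0.01001.
20*log₁₀(0.01001) = -39.99 dB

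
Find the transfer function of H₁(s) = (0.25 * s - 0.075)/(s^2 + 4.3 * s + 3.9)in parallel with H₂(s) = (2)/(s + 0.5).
Parallel: H = H₁ + H₂ = (n₁·d₂ + n₂·d₁)/(d₁·d₂).
n₁·d₂ = 0.25*s^2 + 0.05*s - 0.0375. n₂·d₁ = 2*s^2 + 8.6*s + 7.8. Sum = 2.25*s^2 + 8.65*s + 7.7625. d₁·d₂ = s^3 + 4.8*s^2 + 6.05*s + 1.95.
H(s) = (2.25*s^2 + 8.65*s + 7.7625)/(s^3 + 4.8*s^2 + 6.05*s + 1.95)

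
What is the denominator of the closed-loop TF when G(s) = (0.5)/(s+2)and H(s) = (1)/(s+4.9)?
Characteristic poly = G_den * H_den + G_num * H_num = (s^2 + 6.9*s + 9.8) + (0.5) = s^2 + 6.9*s + 10.3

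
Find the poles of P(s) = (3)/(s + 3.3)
Set denominator = 0: s + 3.3 = 0 → Poles: -3.3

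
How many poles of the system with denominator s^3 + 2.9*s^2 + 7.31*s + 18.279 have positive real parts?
s^3 + 2.9*s^2 + 7.31*s + 18.279 = (s + 2.7)(s^2 + 0.2*s + 6.77). Poles: -0.1 + 2.6j, -0.1 - 2.6j, -2.7. RHP poles (Re>0): 0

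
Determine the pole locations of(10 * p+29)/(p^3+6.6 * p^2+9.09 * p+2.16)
Set denominator = 0: p^3 + 6.6*p^2 + 9.09*p + 2.16 = (p + 4.8)(p + 0.3)(p + 1.5) = 0 → Poles: -0.3, -1.5, -4.8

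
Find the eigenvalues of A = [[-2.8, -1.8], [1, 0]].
Eigenvalues solve det(λI - A) = 0.
Characteristic polynomial: λ^2 + 2.8*λ + 1.8 = 0.
Factor: (λ + 1.8)(λ + 1) = 0.
Roots: -1, -1.8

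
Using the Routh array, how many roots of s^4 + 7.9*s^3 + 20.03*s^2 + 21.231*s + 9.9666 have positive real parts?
Routh array:
s^4: [1, 20.03, 9.9666]; s^3: [7.9, 21.231]; s^2: [17.3425, 9.9666]; s^1: [16.6909]; s^0: [9.9666]
First column: [1, 7.9, 17.3425, 16.6909, 9.9666]. Sign changes = RHP roots = 0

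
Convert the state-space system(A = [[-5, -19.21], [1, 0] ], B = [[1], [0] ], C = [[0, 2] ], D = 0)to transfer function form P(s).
P(s) = C(sI - A)⁻¹B + D.
Characteristic polynomial det(sI - A) = s^2 + 5*s + 19.21.
Numerator from C·adj(sI-A)·B + D·det(sI-A) = 2.
P(s) = (2)/(s^2 + 5*s + 19.21)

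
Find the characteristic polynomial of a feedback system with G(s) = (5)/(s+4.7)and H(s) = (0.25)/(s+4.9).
Characteristic poly = G_den * H_den + G_num * H_num = (s^2 + 9.6*s + 23.03) + (1.25) = s^2 + 9.6*s + 24.28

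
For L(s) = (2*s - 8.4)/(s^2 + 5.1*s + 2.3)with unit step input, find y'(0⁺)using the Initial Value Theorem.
IVT: y'(0⁺) = lim_{s→∞} s²·Y(s) = lim_{s→∞} s·L(s).
deg(num) = 1, deg(den) = 2, relative degree = 1, so s·L(s) → (leading num)/(leading den) = 2/1 = 2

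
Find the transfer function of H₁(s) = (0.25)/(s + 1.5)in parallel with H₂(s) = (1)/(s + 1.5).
Parallel: H = H₁ + H₂ = (n₁·d₂ + n₂·d₁)/(d₁·d₂).
n₁·d₂ = 0.25*s + 0.375. n₂·d₁ = s + 1.5. Sum = 1.25*s + 1.875. d₁·d₂ = s^2 + 3*s + 2.25.
H(s) = (1.25*s + 1.875)/(s^2 + 3*s + 2.25)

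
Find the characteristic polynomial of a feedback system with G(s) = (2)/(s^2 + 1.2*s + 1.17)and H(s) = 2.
Characteristic poly = G_den * H_den + G_num * H_num = (s^2 + 1.2*s + 1.17) + (4) = s^2 + 1.2*s + 5.17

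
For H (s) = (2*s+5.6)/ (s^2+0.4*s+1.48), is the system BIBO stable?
Denominator: s^2 + 0.4*s + 1.48. Poles: -0.2 + 1.2j, -0.2 - 1.2j. All Re(p)<0: Yes (stable)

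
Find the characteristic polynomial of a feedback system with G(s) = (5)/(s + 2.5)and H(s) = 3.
Characteristic poly = G_den * H_den + G_num * H_num = (s + 2.5) + (15) = s + 17.5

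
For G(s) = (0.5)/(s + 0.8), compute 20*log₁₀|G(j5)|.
Substitute s = j*5: G(j5) = 0.0156006 - 0.0975039j.
|G(j5)| = sqrt(Re² + Im²) = 0.09874.
20*log₁₀(0.09874) = -20.11 dB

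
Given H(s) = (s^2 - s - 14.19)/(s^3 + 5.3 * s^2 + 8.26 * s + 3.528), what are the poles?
Set denominator = 0: s^3 + 5.3*s^2 + 8.26*s + 3.528 = (s + 1.8)(s + 2.8)(s + 0.7) = 0 → Poles: -0.7, -1.8, -2.8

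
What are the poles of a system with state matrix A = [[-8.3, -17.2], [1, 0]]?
Eigenvalues solve det(λI - A) = 0.
Characteristic polynomial: λ^2 + 8.3*λ + 17.2 = 0.
Factor: (λ + 4.3)(λ + 4) = 0.
Roots: -4, -4.3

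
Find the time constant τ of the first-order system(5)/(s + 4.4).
First-order system: τ = -1/pole. Pole = -4.4. τ = -1/(-4.4) = 0.2273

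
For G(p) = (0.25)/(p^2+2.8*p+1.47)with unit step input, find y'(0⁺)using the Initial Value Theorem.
IVT: y'(0⁺) = lim_{p→∞} p²·Y(p) = lim_{p→∞} p·G(p).
deg(num) = 0, deg(den) = 2, relative degree = 2 ≥ 2, so p·G(p) → 0. Initial slope = 0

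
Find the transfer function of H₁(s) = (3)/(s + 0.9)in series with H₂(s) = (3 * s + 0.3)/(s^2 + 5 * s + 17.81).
Series: H = H₁ · H₂ = (n₁·n₂)/(d₁·d₂).
Num: n₁·n₂ = 9*s + 0.9. Den: d₁·d₂ = s^3 + 5.9*s^2 + 22.31*s + 16.029.
H(s) = (9*s + 0.9)/(s^3 + 5.9*s^2 + 22.31*s + 16.029)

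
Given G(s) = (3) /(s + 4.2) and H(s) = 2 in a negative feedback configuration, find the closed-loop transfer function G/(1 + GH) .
Closed-loop T = G/(1+GH).
Numerator: G_num * H_den = 3.
Denominator: G_den * H_den + G_num * H_num = (s + 4.2) + (6) = s + 10.2.
T(s) = (3)/(s + 10.2)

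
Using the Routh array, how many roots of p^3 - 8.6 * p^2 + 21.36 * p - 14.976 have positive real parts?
Routh array:
p^3: [1, 21.36]; p^2: [-8.6, -14.976]; p^1: [19.6186]; p^0: [-14.976]
First column: [1, -8.6, 19.6186, -14.976]. Sign changes = RHP roots = 3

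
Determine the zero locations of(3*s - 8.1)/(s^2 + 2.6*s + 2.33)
Set numerator = 0: 3*s - 8.1 = 0 → Zeros: 2.7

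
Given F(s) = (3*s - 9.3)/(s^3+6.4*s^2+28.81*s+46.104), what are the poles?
Set denominator = 0: s^3 + 6.4*s^2 + 28.81*s + 46.104 = (s + 2.4)(s^2 + 4*s + 19.21) = 0 → Poles: -2 + 3.9j, -2 - 3.9j, -2.4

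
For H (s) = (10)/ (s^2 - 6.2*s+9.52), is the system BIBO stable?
Denominator: s^2 - 6.2*s + 9.52 = (s - 2.8)(s - 3.4). Poles: 2.8, 3.4. All Re(p)<0: No (unstable)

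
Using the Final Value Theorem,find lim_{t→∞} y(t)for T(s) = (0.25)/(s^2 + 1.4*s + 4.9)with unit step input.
FVT: lim_{t→∞} y(t) = lim_{s→0} s*Y(s) where Y(s) = T(s)/s.
= lim_{s→0} T(s) = T(0) = num(0)/den(0) = 0.25/4.9 = 0.05102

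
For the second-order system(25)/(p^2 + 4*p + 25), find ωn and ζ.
Standard form: ωn²/(p²+2ζωn·p+ωn²).
const=25=ωn² → ωn=5, p coeff=4=2ζωn → ζ=0.4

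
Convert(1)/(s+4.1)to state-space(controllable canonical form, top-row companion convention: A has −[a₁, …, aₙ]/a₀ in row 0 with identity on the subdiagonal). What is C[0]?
Reachable canonical form: C = numerator coefficients (right-aligned, zero-padded to length n).
num = 1, C = [[1]].
C[0] = 1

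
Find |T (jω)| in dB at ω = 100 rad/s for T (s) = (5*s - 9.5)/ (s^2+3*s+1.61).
Substitute s = j*100: T(j100) = 0.00244843 - 0.0499346j.
|T(j100)| = sqrt(Re² + Im²) = 0.04999.
20*log₁₀(0.04999) = -26.02 dB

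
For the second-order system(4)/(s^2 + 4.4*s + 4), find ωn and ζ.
Standard form: ωn²/(s²+2ζωn·s+ωn²).
const=4=ωn² → ωn=2, s coeff=4.4=2ζωn → ζ=1.1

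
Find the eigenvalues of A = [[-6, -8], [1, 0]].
Eigenvalues solve det(λI - A) = 0.
Characteristic polynomial: λ^2 + 6*λ + 8 = 0.
Factor: (λ + 2)(λ + 4) = 0.
Roots: -2, -4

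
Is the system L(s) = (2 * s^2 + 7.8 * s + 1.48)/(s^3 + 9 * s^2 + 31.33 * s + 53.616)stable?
Denominator: s^3 + 9*s^2 + 31.33*s + 53.616 = (s + 4.8)(s^2 + 4.2*s + 11.17). Poles: -2.1 + 2.6j, -2.1 - 2.6j, -4.8. All Re(p)<0: Yes (stable)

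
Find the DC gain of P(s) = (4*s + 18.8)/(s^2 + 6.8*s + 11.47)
DC gain = P(0) = num(0)/den(0) = 18.8/11.47 = 1.639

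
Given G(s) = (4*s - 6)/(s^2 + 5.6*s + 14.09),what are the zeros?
Set numerator = 0: 4*s - 6 = 0 → Zeros: 1.5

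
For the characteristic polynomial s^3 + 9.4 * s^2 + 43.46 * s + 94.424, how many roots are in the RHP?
s^3 + 9.4*s^2 + 43.46*s + 94.424 = (s + 4.4)(s^2 + 5*s + 21.46). Poles: -2.5 + 3.9j, -2.5 - 3.9j, -4.4. RHP poles (Re>0): 0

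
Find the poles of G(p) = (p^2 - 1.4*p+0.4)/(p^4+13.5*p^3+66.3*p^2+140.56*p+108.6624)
Set denominator = 0: p^4 + 13.5*p^3 + 66.3*p^2 + 140.56*p + 108.6624 = (p + 3.6)(p + 2.8)(p + 4.9)(p + 2.2) = 0 → Poles: -2.2, -2.8, -3.6, -4.9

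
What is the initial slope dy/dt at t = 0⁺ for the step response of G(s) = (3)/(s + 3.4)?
IVT: y'(0⁺) = lim_{s→∞} s²·Y(s) = lim_{s→∞} s·G(s).
deg(num) = 0, deg(den) = 1, relative degree = 1, so s·G(s) → (leading num)/(leading den) = 3/1 = 3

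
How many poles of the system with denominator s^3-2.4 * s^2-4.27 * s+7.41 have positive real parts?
s^3 - 2.4*s^2 - 4.27*s + 7.41 = (s - 3)(s + 1.9)(s - 1.3). Poles: -1.9, 1.3, 3. RHP poles (Re>0): 2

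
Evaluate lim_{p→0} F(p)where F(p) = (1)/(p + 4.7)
DC gain = F(0) = num(0)/den(0) = 1/4.7 = 0.2128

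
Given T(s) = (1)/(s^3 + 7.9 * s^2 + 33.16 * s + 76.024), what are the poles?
Set denominator = 0: s^3 + 7.9*s^2 + 33.16*s + 76.024 = (s + 4.3)(s^2 + 3.6*s + 17.68) = 0 → Poles: -1.8 + 3.8j, -1.8 - 3.8j, -4.3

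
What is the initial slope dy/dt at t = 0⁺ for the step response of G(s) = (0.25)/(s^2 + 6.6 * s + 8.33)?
IVT: y'(0⁺) = lim_{s→∞} s²·Y(s) = lim_{s→∞} s·G(s).
deg(num) = 0, deg(den) = 2, relative degree = 2 ≥ 2, so s·G(s) → 0. Initial slope = 0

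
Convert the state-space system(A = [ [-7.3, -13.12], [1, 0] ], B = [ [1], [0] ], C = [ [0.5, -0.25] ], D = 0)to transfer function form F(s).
F(s) = C(sI - A)⁻¹B + D.
Characteristic polynomial det(sI - A) = s^2 + 7.3*s + 13.12.
Numerator from C·adj(sI-A)·B + D·det(sI-A) = 0.5*s - 0.25.
F(s) = (0.5*s - 0.25)/(s^2 + 7.3*s + 13.12)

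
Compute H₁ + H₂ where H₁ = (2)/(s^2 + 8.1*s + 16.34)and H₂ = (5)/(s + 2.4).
Parallel: H = H₁ + H₂ = (n₁·d₂ + n₂·d₁)/(d₁·d₂).
n₁·d₂ = 2*s + 4.8. n₂·d₁ = 5*s^2 + 40.5*s + 81.7. Sum = 5*s^2 + 42.5*s + 86.5. d₁·d₂ = s^3 + 10.5*s^2 + 35.78*s + 39.216.
H(s) = (5*s^2 + 42.5*s + 86.5)/(s^3 + 10.5*s^2 + 35.78*s + 39.216)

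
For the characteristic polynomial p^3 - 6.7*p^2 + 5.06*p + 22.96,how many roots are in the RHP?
p^3 - 6.7*p^2 + 5.06*p + 22.96 = (p - 4.1)(p + 1.4)(p - 4). Poles: -1.4, 4, 4.1. RHP poles (Re>0): 2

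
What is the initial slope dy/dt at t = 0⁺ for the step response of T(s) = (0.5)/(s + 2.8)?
IVT: y'(0⁺) = lim_{s→∞} s²·Y(s) = lim_{s→∞} s·T(s).
deg(num) = 0, deg(den) = 1, relative degree = 1, so s·T(s) → (leading num)/(leading den) = 0.5/1 = 0.5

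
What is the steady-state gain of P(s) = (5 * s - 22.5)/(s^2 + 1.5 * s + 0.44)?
DC gain = P(0) = num(0)/den(0) = -22.5/0.44 = -51.14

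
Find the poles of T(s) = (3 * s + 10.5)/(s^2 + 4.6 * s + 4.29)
Set denominator = 0: s^2 + 4.6*s + 4.29 = (s + 3.3)(s + 1.3) = 0 → Poles: -1.3, -3.3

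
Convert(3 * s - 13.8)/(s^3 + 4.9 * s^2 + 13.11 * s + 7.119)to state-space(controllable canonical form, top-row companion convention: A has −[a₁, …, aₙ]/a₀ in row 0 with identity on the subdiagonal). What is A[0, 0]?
Reachable canonical form for den = s^3 + 4.9*s^2 + 13.11*s + 7.119: top row of A = -[a₁,a₂,...,aₙ]/a₀, ones on the subdiagonal, zeros elsewhere.
A = [[-4.9, -13.11, -7.119], [1, 0, 0], [0, 1, 0]].
A[0,0] = -4.9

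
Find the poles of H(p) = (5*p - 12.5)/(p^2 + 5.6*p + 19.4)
Set denominator = 0: p^2 + 5.6*p + 19.4 = 0 → Poles: -2.8 + 3.4j, -2.8 - 3.4j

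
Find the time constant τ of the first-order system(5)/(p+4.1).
First-order system: τ = -1/pole. Pole = -4.1. τ = -1/(-4.1) = 0.2439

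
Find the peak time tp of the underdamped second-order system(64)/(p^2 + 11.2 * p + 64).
Standard form: ωn²/(p²+2ζωn·p+ωn²) → ωn = 8, ζ = 0.7.
ωd = ωn·√(1-ζ²) = 8·√(1-0.7²) = 5.713.
tp = π/ωd = π/5.713 = 0.5499 s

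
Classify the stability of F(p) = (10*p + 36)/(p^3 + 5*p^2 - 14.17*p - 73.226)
Denominator: p^3 + 5*p^2 - 14.17*p - 73.226 = (p - 3.8)(p + 4.7)(p + 4.1). Poles: -4.1, -4.7, 3.8. Unstable (1 pole(s) in RHP)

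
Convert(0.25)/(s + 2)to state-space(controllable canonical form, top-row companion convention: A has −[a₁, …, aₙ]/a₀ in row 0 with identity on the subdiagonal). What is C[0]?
Reachable canonical form: C = numerator coefficients (right-aligned, zero-padded to length n).
num = 0.25, C = [[0.25]].
C[0] = 0.25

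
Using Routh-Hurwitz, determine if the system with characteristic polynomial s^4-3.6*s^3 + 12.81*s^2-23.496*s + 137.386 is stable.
Routh array:
s^4: [1, 12.81, 137.386]; s^3: [-3.6, -23.496]; s^2: [6.28333, 137.386]; s^1: [55.2185]; s^0: [137.386]
First column: [1, -3.6, 6.28333, 55.2185, 137.386]. Sign changes = 2.
No, unstable (2 RHP root(s))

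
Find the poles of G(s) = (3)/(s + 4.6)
Set denominator = 0: s + 4.6 = 0 → Poles: -4.6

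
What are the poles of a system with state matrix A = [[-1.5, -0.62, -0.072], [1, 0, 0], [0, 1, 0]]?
Eigenvalues solve det(λI - A) = 0.
Characteristic polynomial: λ^3 + 1.5*λ^2 + 0.62*λ + 0.072 = 0.
Factor: (λ + 0.2)(λ + 0.4)(λ + 0.9) = 0.
Roots: -0.2, -0.4, -0.9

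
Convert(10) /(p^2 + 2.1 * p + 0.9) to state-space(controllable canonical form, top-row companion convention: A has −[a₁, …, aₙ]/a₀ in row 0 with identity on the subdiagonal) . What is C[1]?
Reachable canonical form: C = numerator coefficients (right-aligned, zero-padded to length n).
num = 10, C = [[0, 10]].
C[1] = 10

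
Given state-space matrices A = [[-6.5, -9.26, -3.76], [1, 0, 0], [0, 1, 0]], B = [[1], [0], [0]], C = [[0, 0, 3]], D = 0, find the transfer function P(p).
P(p) = C(pI - A)⁻¹B + D.
Characteristic polynomial det(pI - A) = p^3 + 6.5*p^2 + 9.26*p + 3.76.
Numerator from C·adj(pI-A)·B + D·det(pI-A) = 3.
P(p) = (3)/(p^3 + 6.5*p^2 + 9.26*p + 3.76)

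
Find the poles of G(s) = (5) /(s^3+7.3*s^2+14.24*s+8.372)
Set denominator = 0: s^3 + 7.3*s^2 + 14.24*s + 8.372 = (s + 1.3)(s + 1.4)(s + 4.6) = 0 → Poles: -1.3, -1.4, -4.6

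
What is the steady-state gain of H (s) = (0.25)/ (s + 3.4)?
DC gain = H(0) = num(0)/den(0) = 0.25/3.4 = 0.07353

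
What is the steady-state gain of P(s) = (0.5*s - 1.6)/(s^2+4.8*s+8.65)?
DC gain = P(0) = num(0)/den(0) = -1.6/8.65 = -0.185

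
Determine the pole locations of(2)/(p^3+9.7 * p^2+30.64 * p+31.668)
Set denominator = 0: p^3 + 9.7*p^2 + 30.64*p + 31.668 = (p + 2.6)(p + 4.2)(p + 2.9) = 0 → Poles: -2.6, -2.9, -4.2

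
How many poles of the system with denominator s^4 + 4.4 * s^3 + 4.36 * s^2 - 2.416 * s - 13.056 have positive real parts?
s^4 + 4.4*s^3 + 4.36*s^2 - 2.416*s - 13.056 = (s - 1.2)(s + 3.2)(s^2 + 2.4*s + 3.4). Poles: -1.2 + 1.4j, -1.2 - 1.4j, -3.2, 1.2. RHP poles (Re>0): 1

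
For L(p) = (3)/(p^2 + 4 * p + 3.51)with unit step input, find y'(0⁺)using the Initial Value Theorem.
IVT: y'(0⁺) = lim_{p→∞} p²·Y(p) = lim_{p→∞} p·L(p).
deg(num) = 0, deg(den) = 2, relative degree = 2 ≥ 2, so p·L(p) → 0. Initial slope = 0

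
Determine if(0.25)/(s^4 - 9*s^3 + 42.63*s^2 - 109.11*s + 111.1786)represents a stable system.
Denominator: s^4 - 9*s^3 + 42.63*s^2 - 109.11*s + 111.1786 = (s^2 - 3.8*s + 15.86)(s^2 - 5.2*s + 7.01). Poles: 1.9 + 3.5j, 1.9 - 3.5j, 2.6 + 0.5j, 2.6 - 0.5j. All Re(p)<0: No (unstable)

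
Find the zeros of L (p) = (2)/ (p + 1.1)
Numerator is a nonzero constant (2) → Zeros: none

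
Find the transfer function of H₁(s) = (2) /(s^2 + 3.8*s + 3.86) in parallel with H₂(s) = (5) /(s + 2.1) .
Parallel: H = H₁ + H₂ = (n₁·d₂ + n₂·d₁)/(d₁·d₂).
n₁·d₂ = 2*s + 4.2. n₂·d₁ = 5*s^2 + 19*s + 19.3. Sum = 5*s^2 + 21*s + 23.5. d₁·d₂ = s^3 + 5.9*s^2 + 11.84*s + 8.106.
H(s) = (5*s^2 + 21*s + 23.5)/(s^3 + 5.9*s^2 + 11.84*s + 8.106)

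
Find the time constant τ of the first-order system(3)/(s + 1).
First-order system: τ = -1/pole. Pole = -1. τ = -1/(-1) = 1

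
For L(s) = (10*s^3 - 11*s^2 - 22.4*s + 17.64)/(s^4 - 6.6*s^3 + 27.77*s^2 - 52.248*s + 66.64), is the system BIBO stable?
Denominator: s^4 - 6.6*s^3 + 27.77*s^2 - 52.248*s + 66.64 = (s^2 - 2.4*s + 5.44)(s^2 - 4.2*s + 12.25). Poles: 1.2 + 2j, 1.2 - 2j, 2.1 + 2.8j, 2.1 - 2.8j. All Re(p)<0: No (unstable)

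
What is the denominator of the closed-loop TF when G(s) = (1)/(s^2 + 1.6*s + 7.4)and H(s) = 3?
Characteristic poly = G_den * H_den + G_num * H_num = (s^2 + 1.6*s + 7.4) + (3) = s^2 + 1.6*s + 10.4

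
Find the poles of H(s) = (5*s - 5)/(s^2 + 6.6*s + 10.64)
Set denominator = 0: s^2 + 6.6*s + 10.64 = (s + 3.8)(s + 2.8) = 0 → Poles: -2.8, -3.8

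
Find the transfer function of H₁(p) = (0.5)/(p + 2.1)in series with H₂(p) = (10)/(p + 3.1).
Series: H = H₁ · H₂ = (n₁·n₂)/(d₁·d₂).
Num: n₁·n₂ = 5. Den: d₁·d₂ = p^2 + 5.2*p + 6.51.
H(p) = (5)/(p^2 + 5.2*p + 6.51)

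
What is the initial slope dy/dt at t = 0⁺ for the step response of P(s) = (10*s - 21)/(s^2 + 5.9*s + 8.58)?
IVT: y'(0⁺) = lim_{s→∞} s²·Y(s) = lim_{s→∞} s·P(s).
deg(num) = 1, deg(den) = 2, relative degree = 1, so s·P(s) → (leading num)/(leading den) = 10/1 = 10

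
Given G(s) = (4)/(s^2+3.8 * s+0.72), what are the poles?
Set denominator = 0: s^2 + 3.8*s + 0.72 = (s + 0.2)(s + 3.6) = 0 → Poles: -0.2, -3.6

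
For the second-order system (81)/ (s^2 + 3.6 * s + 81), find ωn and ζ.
Standard form: ωn²/(s²+2ζωn·s+ωn²).
const=81=ωn² → ωn=9, s coeff=3.6=2ζωn → ζ=0.2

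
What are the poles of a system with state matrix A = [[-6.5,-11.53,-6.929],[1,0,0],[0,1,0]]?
Eigenvalues solve det(λI - A) = 0.
Characteristic polynomial: λ^3 + 6.5*λ^2 + 11.53*λ + 6.929 = 0.
Factor: (λ + 4.1)(λ^2 + 2.4*λ + 1.69) = 0.
Roots: -1.2 + 0.5j, -1.2 - 0.5j, -4.1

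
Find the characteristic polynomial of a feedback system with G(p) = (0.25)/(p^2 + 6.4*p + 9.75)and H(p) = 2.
Characteristic poly = G_den * H_den + G_num * H_num = (p^2 + 6.4*p + 9.75) + (0.5) = p^2 + 6.4*p + 10.25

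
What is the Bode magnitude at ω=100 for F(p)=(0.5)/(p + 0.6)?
Substitute p = j*100: F(j100) = 2.99989e-05 - 0.00499982j.
|F(j100)| = sqrt(Re² + Im²) = 0.005.
20*log₁₀(0.005) = -46.02 dB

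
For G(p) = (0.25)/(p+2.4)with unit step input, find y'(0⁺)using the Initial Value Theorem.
IVT: y'(0⁺) = lim_{p→∞} p²·Y(p) = lim_{p→∞} p·G(p).
deg(num) = 0, deg(den) = 1, relative degree = 1, so p·G(p) → (leading num)/(leading den) = 0.25/1 = 0.25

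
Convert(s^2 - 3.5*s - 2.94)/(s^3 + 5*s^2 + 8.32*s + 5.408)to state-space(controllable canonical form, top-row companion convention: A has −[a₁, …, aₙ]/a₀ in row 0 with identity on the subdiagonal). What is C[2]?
Reachable canonical form: C = numerator coefficients (right-aligned, zero-padded to length n).
num = s^2 - 3.5*s - 2.94, C = [[1, -3.5, -2.94]].
C[2] = -2.94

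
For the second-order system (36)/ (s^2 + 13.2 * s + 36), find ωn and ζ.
Standard form: ωn²/(s²+2ζωn·s+ωn²).
const=36=ωn² → ωn=6, s coeff=13.2=2ζωn → ζ=1.1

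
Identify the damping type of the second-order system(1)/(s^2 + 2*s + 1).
Standard form: ωn²/(s²+2ζωn·s+ωn²) gives ωn=1, ζ=1.
Critically damped (ζ = 1)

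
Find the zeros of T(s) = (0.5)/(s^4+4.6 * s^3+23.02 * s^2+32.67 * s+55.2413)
Numerator is a nonzero constant (0.5) → Zeros: none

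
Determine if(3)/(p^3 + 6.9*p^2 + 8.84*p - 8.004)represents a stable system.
Denominator: p^3 + 6.9*p^2 + 8.84*p - 8.004 = (p - 0.6)(p + 2.9)(p + 4.6). Poles: -2.9, -4.6, 0.6. All Re(p)<0: No (unstable)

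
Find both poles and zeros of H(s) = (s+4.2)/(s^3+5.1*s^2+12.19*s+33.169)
Set denominator = 0: s^3 + 5.1*s^2 + 12.19*s + 33.169 = (s + 4.1)(s^2 + s + 8.09) = 0 → Poles: -0.5 + 2.8j, -0.5 - 2.8j, -4.1
Set numerator = 0: s + 4.2 = 0 → Zeros: -4.2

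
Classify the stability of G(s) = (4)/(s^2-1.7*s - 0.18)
Denominator: s^2 - 1.7*s - 0.18 = (s - 1.8)(s + 0.1). Poles: -0.1, 1.8. Unstable (1 pole(s) in RHP)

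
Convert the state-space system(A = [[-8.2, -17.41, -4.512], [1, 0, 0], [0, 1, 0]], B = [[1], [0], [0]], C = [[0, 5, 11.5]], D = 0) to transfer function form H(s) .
H(s) = C(sI - A)⁻¹B + D.
Characteristic polynomial det(sI - A) = s^3 + 8.2*s^2 + 17.41*s + 4.512.
Numerator from C·adj(sI-A)·B + D·det(sI-A) = 5*s + 11.5.
H(s) = (5*s + 11.5)/(s^3 + 8.2*s^2 + 17.41*s + 4.512)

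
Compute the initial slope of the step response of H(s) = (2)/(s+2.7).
IVT: y'(0⁺) = lim_{s→∞} s²·Y(s) = lim_{s→∞} s·H(s).
deg(num) = 0, deg(den) = 1, relative degree = 1, so s·H(s) → (leading num)/(leading den) = 2/1 = 2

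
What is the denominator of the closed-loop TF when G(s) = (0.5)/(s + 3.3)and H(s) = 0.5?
Characteristic poly = G_den * H_den + G_num * H_num = (s + 3.3) + (0.25) = s + 3.55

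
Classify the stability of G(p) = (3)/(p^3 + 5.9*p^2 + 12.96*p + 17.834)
Denominator: p^3 + 5.9*p^2 + 12.96*p + 17.834 = (p + 3.7)(p^2 + 2.2*p + 4.82). Poles: -1.1 + 1.9j, -1.1 - 1.9j, -3.7. Stable (all poles in LHP)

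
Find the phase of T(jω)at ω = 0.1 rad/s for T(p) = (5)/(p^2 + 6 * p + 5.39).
Substitute p = j*0.1: T(j0.1) = 0.917951 - 0.102374j.
∠T(j0.1) = atan2(Im, Re) = atan2(-0.102374, 0.917951) = -6.36°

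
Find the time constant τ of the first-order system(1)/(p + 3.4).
First-order system: τ = -1/pole. Pole = -3.4. τ = -1/(-3.4) = 0.2941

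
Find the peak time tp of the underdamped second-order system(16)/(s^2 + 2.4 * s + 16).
Standard form: ωn²/(s²+2ζωn·s+ωn²) → ωn = 4, ζ = 0.3.
ωd = ωn·√(1-ζ²) = 4·√(1-0.3²) = 3.816.
tp = π/ωd = π/3.816 = 0.8233 s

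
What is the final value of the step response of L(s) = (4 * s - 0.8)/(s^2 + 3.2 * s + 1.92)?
FVT: lim_{t→∞} y(t) = lim_{s→0} s*Y(s) where Y(s) = L(s)/s.
= lim_{s→0} L(s) = L(0) = num(0)/den(0) = -0.8/1.92 = -0.4167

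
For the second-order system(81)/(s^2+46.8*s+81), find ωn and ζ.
Standard form: ωn²/(s²+2ζωn·s+ωn²).
const=81=ωn² → ωn=9, s coeff=46.8=2ζωn → ζ=2.6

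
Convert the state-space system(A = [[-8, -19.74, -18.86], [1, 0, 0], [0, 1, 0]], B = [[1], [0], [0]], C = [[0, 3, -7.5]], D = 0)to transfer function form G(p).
G(p) = C(pI - A)⁻¹B + D.
Characteristic polynomial det(pI - A) = p^3 + 8*p^2 + 19.74*p + 18.86.
Numerator from C·adj(pI-A)·B + D·det(pI-A) = 3*p - 7.5.
G(p) = (3*p - 7.5)/(p^3 + 8*p^2 + 19.74*p + 18.86)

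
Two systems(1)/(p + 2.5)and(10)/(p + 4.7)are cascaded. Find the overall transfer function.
Series: H = H₁ · H₂ = (n₁·n₂)/(d₁·d₂).
Num: n₁·n₂ = 10. Den: d₁·d₂ = p^2 + 7.2*p + 11.75.
H(p) = (10)/(p^2 + 7.2*p + 11.75)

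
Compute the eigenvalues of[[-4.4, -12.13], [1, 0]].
Eigenvalues solve det(λI - A) = 0.
Characteristic polynomial: λ^2 + 4.4*λ + 12.13 = 0.
Roots: -2.2 + 2.7j, -2.2 - 2.7j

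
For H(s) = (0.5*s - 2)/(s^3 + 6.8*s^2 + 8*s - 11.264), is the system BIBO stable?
Denominator: s^3 + 6.8*s^2 + 8*s - 11.264 = (s - 0.8)(s + 3.2)(s + 4.4). Poles: -3.2, -4.4, 0.8. All Re(p)<0: No (unstable)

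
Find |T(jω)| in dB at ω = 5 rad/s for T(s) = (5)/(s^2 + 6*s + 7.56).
Substitute s = j*5: T(j5) = -0.072416 - 0.124569j.
|T(j5)| = sqrt(Re² + Im²) = 0.1441.
20*log₁₀(0.1441) = -16.83 dB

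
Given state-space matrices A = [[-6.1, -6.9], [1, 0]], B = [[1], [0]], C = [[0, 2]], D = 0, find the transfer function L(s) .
L(s) = C(sI - A)⁻¹B + D.
Characteristic polynomial det(sI - A) = s^2 + 6.1*s + 6.9.
Numerator from C·adj(sI-A)·B + D·det(sI-A) = 2.
L(s) = (2)/(s^2 + 6.1*s + 6.9)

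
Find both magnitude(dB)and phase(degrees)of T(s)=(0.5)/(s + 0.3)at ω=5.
Substitute s = j*5: T(j5) = 0.00597848 - 0.0996413j.
|T| = 20*log₁₀(sqrt(Re²+Im²)) = -20.02 dB.
∠T = atan2(Im, Re) = -86.57°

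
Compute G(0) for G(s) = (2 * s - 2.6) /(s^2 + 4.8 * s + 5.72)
DC gain = G(0) = num(0)/den(0) = -2.6/5.72 = -0.4545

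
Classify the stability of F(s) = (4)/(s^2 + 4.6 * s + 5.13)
Denominator: s^2 + 4.6*s + 5.13 = (s + 2.7)(s + 1.9). Poles: -1.9, -2.7. Stable (all poles in LHP)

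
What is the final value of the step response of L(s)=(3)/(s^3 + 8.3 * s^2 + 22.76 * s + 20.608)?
FVT: lim_{t→∞} y(t) = lim_{s→0} s*Y(s) where Y(s) = L(s)/s.
= lim_{s→0} L(s) = L(0) = num(0)/den(0) = 3/20.608 = 0.1456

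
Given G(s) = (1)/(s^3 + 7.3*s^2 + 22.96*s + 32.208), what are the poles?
Set denominator = 0: s^3 + 7.3*s^2 + 22.96*s + 32.208 = (s + 3.3)(s^2 + 4*s + 9.76) = 0 → Poles: -2 + 2.4j, -2 - 2.4j, -3.3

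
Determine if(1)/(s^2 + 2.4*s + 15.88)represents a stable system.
Denominator: s^2 + 2.4*s + 15.88. Poles: -1.2 + 3.8j, -1.2 - 3.8j. All Re(p)<0: Yes (stable)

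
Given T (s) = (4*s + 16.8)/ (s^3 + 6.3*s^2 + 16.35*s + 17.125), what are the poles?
Set denominator = 0: s^3 + 6.3*s^2 + 16.35*s + 17.125 = (s + 2.5)(s^2 + 3.8*s + 6.85) = 0 → Poles: -1.9 + 1.8j, -1.9 - 1.8j, -2.5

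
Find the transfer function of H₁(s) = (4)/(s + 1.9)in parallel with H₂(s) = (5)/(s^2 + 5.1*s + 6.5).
Parallel: H = H₁ + H₂ = (n₁·d₂ + n₂·d₁)/(d₁·d₂).
n₁·d₂ = 4*s^2 + 20.4*s + 26. n₂·d₁ = 5*s + 9.5. Sum = 4*s^2 + 25.4*s + 35.5. d₁·d₂ = s^3 + 7*s^2 + 16.19*s + 12.35.
H(s) = (4*s^2 + 25.4*s + 35.5)/(s^3 + 7*s^2 + 16.19*s + 12.35)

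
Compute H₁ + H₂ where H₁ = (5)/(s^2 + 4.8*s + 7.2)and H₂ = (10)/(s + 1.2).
Parallel: H = H₁ + H₂ = (n₁·d₂ + n₂·d₁)/(d₁·d₂).
n₁·d₂ = 5*s + 6. n₂·d₁ = 10*s^2 + 48*s + 72. Sum = 10*s^2 + 53*s + 78. d₁·d₂ = s^3 + 6*s^2 + 12.96*s + 8.64.
H(s) = (10*s^2 + 53*s + 78)/(s^3 + 6*s^2 + 12.96*s + 8.64)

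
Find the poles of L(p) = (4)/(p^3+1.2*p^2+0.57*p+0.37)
Set denominator = 0: p^3 + 1.2*p^2 + 0.57*p + 0.37 = (p + 1)(p^2 + 0.2*p + 0.37) = 0 → Poles: -0.1 + 0.6j, -0.1 - 0.6j, -1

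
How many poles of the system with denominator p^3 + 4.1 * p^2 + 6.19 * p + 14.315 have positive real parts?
p^3 + 4.1*p^2 + 6.19*p + 14.315 = (p + 3.5)(p^2 + 0.6*p + 4.09). Poles: -0.3 + 2j, -0.3 - 2j, -3.5. RHP poles (Re>0): 0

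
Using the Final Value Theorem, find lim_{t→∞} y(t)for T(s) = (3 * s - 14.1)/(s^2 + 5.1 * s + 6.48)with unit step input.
FVT: lim_{t→∞} y(t) = lim_{s→0} s*Y(s) where Y(s) = T(s)/s.
= lim_{s→0} T(s) = T(0) = num(0)/den(0) = -14.1/6.48 = -2.176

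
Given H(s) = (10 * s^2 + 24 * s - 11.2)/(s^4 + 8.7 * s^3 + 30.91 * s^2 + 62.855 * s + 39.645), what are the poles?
Set denominator = 0: s^4 + 8.7*s^3 + 30.91*s^2 + 62.855*s + 39.645 = (s + 1)(s + 4.5)(s^2 + 3.2*s + 8.81) = 0 → Poles: -1, -1.6 + 2.5j, -1.6 - 2.5j, -4.5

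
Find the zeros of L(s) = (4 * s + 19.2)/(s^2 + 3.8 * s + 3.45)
Set numerator = 0: 4*s + 19.2 = 0 → Zeros: -4.8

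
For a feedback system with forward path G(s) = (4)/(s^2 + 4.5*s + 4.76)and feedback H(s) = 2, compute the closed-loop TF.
Closed-loop T = G/(1+GH).
Numerator: G_num * H_den = 4.
Denominator: G_den * H_den + G_num * H_num = (s^2 + 4.5*s + 4.76) + (8) = s^2 + 4.5*s + 12.76.
T(s) = (4)/(s^2 + 4.5*s + 12.76)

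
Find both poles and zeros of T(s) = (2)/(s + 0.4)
Set denominator = 0: s + 0.4 = 0 → Poles: -0.4
Numerator is a nonzero constant (2) → Zeros: none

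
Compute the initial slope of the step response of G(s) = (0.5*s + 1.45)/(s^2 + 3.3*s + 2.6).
IVT: y'(0⁺) = lim_{s→∞} s²·Y(s) = lim_{s→∞} s·G(s).
deg(num) = 1, deg(den) = 2, relative degree = 1, so s·G(s) → (leading num)/(leading den) = 0.5/1 = 0.5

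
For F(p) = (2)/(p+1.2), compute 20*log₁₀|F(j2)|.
Substitute p = j*2: F(j2) = 0.441176 - 0.735294j.
|F(j2)| = sqrt(Re² + Im²) = 0.8575.
20*log₁₀(0.8575) = -1.34 dB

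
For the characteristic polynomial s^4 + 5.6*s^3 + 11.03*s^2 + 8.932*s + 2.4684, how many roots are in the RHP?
s^4 + 5.6*s^3 + 11.03*s^2 + 8.932*s + 2.4684 = (s + 1.7)(s + 0.6)(s + 2.2)(s + 1.1). Poles: -0.6, -1.1, -1.7, -2.2. RHP poles (Re>0): 0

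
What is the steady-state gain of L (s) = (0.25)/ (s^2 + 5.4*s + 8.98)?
DC gain = L(0) = num(0)/den(0) = 0.25/8.98 = 0.02784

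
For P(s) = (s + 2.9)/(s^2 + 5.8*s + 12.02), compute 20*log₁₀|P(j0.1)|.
Substitute s = j*0.1: P(j0.1) = 0.241305 - 0.00332696j.
|P(j0.1)| = sqrt(Re² + Im²) = 0.2413.
20*log₁₀(0.2413) = -12.35 dB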